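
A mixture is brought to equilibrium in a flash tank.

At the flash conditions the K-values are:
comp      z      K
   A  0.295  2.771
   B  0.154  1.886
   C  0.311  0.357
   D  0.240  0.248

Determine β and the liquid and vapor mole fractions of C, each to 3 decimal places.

β = 0.265, x_C = 0.375, y_C = 0.134

Newton iteration, β⁰ = 0.65:
  β = 0.650: g = -0.3672, g' = -1.148 → β = 0.330
  β = 0.330: g = -0.0586, g' = -0.888 → β = 0.264
  β = 0.264: g = 0.0005, g' = -0.907 → β = 0.265
Converged at β = 0.265.
Compositions from xᵢ = zᵢ/(1+β(Kᵢ−1)), yᵢ = Kᵢxᵢ:
  A: x = 0.201, y = 0.557
  B: x = 0.125, y = 0.235
  C: x = 0.375, y = 0.134
  D: x = 0.300, y = 0.074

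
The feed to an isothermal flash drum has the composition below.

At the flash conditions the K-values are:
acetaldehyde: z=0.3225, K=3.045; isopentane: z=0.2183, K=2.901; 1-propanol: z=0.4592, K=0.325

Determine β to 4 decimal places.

β = 0.5699

Material balance + equilibrium reduce to Σ zᵢ(Kᵢ−1)/(1+β(Kᵢ−1)) = 0.
Feasibility: ΣzᵢKᵢ = 1.7645, Σzᵢ/Kᵢ = 1.5941 — both > 1, two phases present.
Newton iteration, β⁰ = 0.5:
  β = 0.5000: g = 0.07098, g' = -1.0138 → β = 0.5700
  β = 0.5700: g = -0.00011, g' = -1.0220 → β = 0.5699
Converged at β = 0.5699.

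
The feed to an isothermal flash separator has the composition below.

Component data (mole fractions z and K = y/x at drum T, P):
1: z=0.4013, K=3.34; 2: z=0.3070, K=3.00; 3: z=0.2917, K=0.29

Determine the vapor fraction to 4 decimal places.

ψ = 0.8640

Rachford–Rice: g(ψ) = Σ zᵢ(Kᵢ−1)/(1+ψ(Kᵢ−1)) = 0.
Feasibility: ΣzᵢKᵢ = 2.3459, Σzᵢ/Kᵢ = 1.2283 — both > 1, two phases present.
Iterate (Newton) starting at ψ = 0.46:
  ψ = 0.4600: g = 0.46448, g' = -1.1670 → ψ = 0.8580
  ψ = 0.8580: g = 0.00835, g' = -1.3721 → ψ = 0.8641
  ψ = 0.8641: g = -0.00005, g' = -1.3900 → ψ = 0.8640
Converged at ψ = 0.8640.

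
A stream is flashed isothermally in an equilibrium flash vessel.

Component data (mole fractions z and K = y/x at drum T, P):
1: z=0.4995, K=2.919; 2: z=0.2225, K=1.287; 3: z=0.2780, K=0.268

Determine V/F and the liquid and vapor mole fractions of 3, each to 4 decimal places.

Material balance + equilibrium reduce to Σ zᵢ(Kᵢ−1)/(1+V/F(Kᵢ−1)) = 0.
Check two-phase: ΣzᵢKᵢ = 1.8189 > 1 and Σzᵢ/Kᵢ = 1.3813 > 1, so g(0) = 0.8189 > 0 and g(1) = -0.3813 < 0.
Newton–Raphson from V/F = 0.6:
  V/F = 0.6000: g = 0.13715, g' = -0.8844 → V/F = 0.7551
  V/F = 0.7551: g = -0.01108, g' = -1.0636 → V/F = 0.7447
  V/F = 0.7447: g = -0.00010, g' = -1.0440 → V/F = 0.7446
Converged at V/F = 0.7446.
Compositions from xᵢ = zᵢ/(1+V/F(Kᵢ−1)), yᵢ = Kᵢxᵢ:
  1: x = 0.2057, y = 0.6003
  2: x = 0.1833, y = 0.2359
  3: x = 0.6110, y = 0.1638

V/F = 0.7446, x_3 = 0.6110, y_3 = 0.1638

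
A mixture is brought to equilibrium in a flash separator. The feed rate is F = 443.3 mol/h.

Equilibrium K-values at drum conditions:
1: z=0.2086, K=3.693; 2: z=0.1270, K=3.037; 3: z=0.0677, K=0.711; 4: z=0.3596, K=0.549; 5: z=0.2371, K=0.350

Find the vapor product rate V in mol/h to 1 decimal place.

V = 169.0 mol/h

Material balance + equilibrium reduce to Σ zᵢ(Kᵢ−1)/(1+ψ(Kᵢ−1)) = 0.
Feasibility: ΣzᵢKᵢ = 1.4846, Σzᵢ/Kᵢ = 1.5260 — both > 1, two phases present.
Newton–Raphson from ψ = 0.41:
  ψ = 0.4100: g = -0.02333, g' = -0.8017 → ψ = 0.3809
  ψ = 0.3809: g = 0.00035, g' = -0.8265 → ψ = 0.3813
Converged at ψ = 0.3813.
Then V = ψ·F = 0.3813·443.3 = 169.0 mol/h and L = F − V = 274.3 mol/h.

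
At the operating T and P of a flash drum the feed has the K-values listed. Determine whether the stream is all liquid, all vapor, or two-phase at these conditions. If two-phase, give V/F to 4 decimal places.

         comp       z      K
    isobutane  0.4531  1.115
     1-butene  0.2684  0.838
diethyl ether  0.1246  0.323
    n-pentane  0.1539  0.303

all liquid

ΣzᵢKᵢ = 0.8170; Σzᵢ/Kᵢ = 1.6203.
Since ΣzᵢKᵢ < 1 the mixture is below its bubble point — single liquid phase.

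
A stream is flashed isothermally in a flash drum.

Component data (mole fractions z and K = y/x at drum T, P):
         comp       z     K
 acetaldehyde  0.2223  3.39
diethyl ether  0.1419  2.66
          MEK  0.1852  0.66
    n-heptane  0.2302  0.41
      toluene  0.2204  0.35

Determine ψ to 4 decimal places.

ψ = 0.3622

Iterate (Newton) starting at ψ = 0.5:
  ψ = 0.5000: g = -0.10998, g' = -0.7770 → ψ = 0.3584
  ψ = 0.3584: g = 0.00310, g' = -0.8370 → ψ = 0.3622
Converged at ψ = 0.3622.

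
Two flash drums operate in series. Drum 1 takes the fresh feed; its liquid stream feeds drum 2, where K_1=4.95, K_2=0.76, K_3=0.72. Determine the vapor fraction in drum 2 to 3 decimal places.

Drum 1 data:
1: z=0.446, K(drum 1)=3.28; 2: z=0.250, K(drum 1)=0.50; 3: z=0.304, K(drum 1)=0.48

V/F (drum 2) = 0.491

Drum 1:
Rachford–Rice: g(ψ₁) = Σ zᵢ(Kᵢ−1)/(1+ψ₁(Kᵢ−1)) = 0.
Feasibility: ΣzᵢKᵢ = 1.734, Σzᵢ/Kᵢ = 1.269 — both > 1, two phases present.
Newton iteration, ψ₁⁰ = 0.7:
  ψ₁ = 0.700: g = -0.0492, g' = -0.695 → ψ₁ = 0.629
  ψ₁ = 0.629: g = 0.0003, g' = -0.706 → ψ₁ = 0.630
Converged at ψ₁ = 0.630.
Drum-1 compositions:
  1: x = 0.183, y = 0.601
  2: x = 0.365, y = 0.182
  3: x = 0.452, y = 0.217
Drum-2 feed = drum-1 liquid: z₂ = (0.1831, 0.3649, 0.4520).
Drum 2:
Let ψ₂ = V/F and solve Σ zᵢ(Kᵢ−1)/(1+ψ₂(Kᵢ−1)) = 0.
g(0) = ΣzᵢKᵢ − 1 = 0.509 and g(1) = 1 − Σzᵢ/Kᵢ = -0.145, so a root lies in (0, 1).
Newton iteration, ψ₂⁰ = 0.35:
  ψ₂ = 0.350: g = 0.0677, g' = -0.572 → ψ₂ = 0.468
  ψ₂ = 0.468: g = 0.0095, g' = -0.425 → ψ₂ = 0.491
Converged at ψ₂ = 0.491.
  1: x = 0.062, y = 0.308
  2: x = 0.414, y = 0.314
  3: x = 0.524, y = 0.377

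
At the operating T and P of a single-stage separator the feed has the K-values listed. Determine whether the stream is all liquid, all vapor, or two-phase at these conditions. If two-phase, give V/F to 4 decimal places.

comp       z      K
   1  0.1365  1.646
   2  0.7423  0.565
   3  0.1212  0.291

all liquid

ΣzᵢKᵢ = 0.6793; Σzᵢ/Kᵢ = 1.8132.
Since ΣzᵢKᵢ < 1 the mixture is below its bubble point — single liquid phase.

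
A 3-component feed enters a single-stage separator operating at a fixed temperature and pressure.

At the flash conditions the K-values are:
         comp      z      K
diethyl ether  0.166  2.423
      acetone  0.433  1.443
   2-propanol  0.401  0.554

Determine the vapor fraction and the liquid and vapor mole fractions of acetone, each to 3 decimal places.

ψ = 0.716, x_acetone = 0.329, y_acetone = 0.474

Material balance + equilibrium reduce to Σ zᵢ(Kᵢ−1)/(1+ψ(Kᵢ−1)) = 0.
Feasibility: ΣzᵢKᵢ = 1.249, Σzᵢ/Kᵢ = 1.092 — both > 1, two phases present.
Newton iteration, ψ⁰ = 0.68:
  ψ = 0.680: g = 0.0108, g' = -0.301 → ψ = 0.716
Converged at ψ = 0.716.
Compositions from xᵢ = zᵢ/(1+ψ(Kᵢ−1)), yᵢ = Kᵢxᵢ:
  diethyl ether: x = 0.082, y = 0.199
  acetone: x = 0.329, y = 0.474
  2-propanol: x = 0.589, y = 0.326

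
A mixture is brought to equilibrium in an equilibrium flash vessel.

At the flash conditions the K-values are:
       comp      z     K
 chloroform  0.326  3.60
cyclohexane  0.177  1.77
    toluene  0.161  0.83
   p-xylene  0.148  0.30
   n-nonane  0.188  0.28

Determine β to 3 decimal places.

Rachford–Rice: g(β) = Σ zᵢ(Kᵢ−1)/(1+β(Kᵢ−1)) = 0.
g(0) = ΣzᵢKᵢ − 1 = 0.718 and g(1) = 1 − Σzᵢ/Kᵢ = -0.549, so a root lies in (0, 1).
Newton–Raphson from β = 0.5:
  β = 0.500: g = 0.0661, g' = -0.886 → β = 0.575
  β = 0.575: g = -0.0002, g' = -0.897 → β = 0.574
Converged at β = 0.574.

β = 0.574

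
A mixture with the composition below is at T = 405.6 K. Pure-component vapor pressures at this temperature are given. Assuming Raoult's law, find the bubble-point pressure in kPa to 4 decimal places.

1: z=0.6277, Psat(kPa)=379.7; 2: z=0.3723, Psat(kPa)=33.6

Pbub = 250.8470 kPa

At the bubble point ψ → 0, so ΣzᵢKᵢ = 1 with Kᵢ = Pᵢˢᵃᵗ/P ⇒ P = ΣzᵢPᵢˢᵃᵗ.
P = 0.6277·379.7 + 0.3723·33.6 = 250.8470 kPa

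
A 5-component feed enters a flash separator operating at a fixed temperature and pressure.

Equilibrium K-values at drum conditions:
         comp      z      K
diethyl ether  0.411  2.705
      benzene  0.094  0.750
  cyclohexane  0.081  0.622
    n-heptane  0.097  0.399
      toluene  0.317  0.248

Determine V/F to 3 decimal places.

V/F = 0.328

Rachford–Rice: g(V/F) = Σ zᵢ(Kᵢ−1)/(1+V/F(Kᵢ−1)) = 0.
g(0) = ΣzᵢKᵢ − 1 = 0.350 and g(1) = 1 − Σzᵢ/Kᵢ = -0.929, so a root lies in (0, 1).
Newton iteration, V/F⁰ = 0.46:
  V/F = 0.460: g = -0.1159, g' = -0.886 → V/F = 0.329
  V/F = 0.329: g = -0.0012, g' = -0.883 → V/F = 0.328
Converged at V/F = 0.328.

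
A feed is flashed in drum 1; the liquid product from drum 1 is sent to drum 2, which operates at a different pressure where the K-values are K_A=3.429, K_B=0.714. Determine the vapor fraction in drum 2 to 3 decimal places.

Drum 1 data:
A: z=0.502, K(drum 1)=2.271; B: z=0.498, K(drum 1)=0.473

Drum 1:
Material balance + equilibrium reduce to Σ zᵢ(Kᵢ−1)/(1+ψ₁(Kᵢ−1)) = 0.
g(0) = ΣzᵢKᵢ − 1 = 0.376 and g(1) = 1 − Σzᵢ/Kᵢ = -0.274, so a root lies in (0, 1).
Binary case is linear: z₁(K₁−1)(1+ψ₁(K₂−1)) + z₂(K₂−1)(1+ψ₁(K₁−1)) = 0
⇒ ψ₁ = [z₁(K₁−1)+z₂(K₂−1)] / [−(K₁−1)(K₂−1)] = 0.3756/0.6698 = 0.561
Drum-1 compositions:
  A: x = 0.293, y = 0.666
  B: x = 0.707, y = 0.334
Drum-2 feed = drum-1 liquid: z₂ = (0.2931, 0.7069).
Drum 2:
Let ψ₂ = V/F and solve Σ zᵢ(Kᵢ−1)/(1+ψ₂(Kᵢ−1)) = 0.
Check two-phase: ΣzᵢKᵢ = 1.510 > 1 and Σzᵢ/Kᵢ = 1.076 > 1, so g(0) = 0.510 > 0 and g(1) = -0.076 < 0.
Binary case is linear: z₁(K₁−1)(1+ψ₂(K₂−1)) + z₂(K₂−1)(1+ψ₂(K₁−1)) = 0
⇒ ψ₂ = [z₁(K₁−1)+z₂(K₂−1)] / [−(K₁−1)(K₂−1)] = 0.5098/0.6947 = 0.734
  A: x = 0.105, y = 0.361
  B: x = 0.895, y = 0.639

V/F (drum 2) = 0.734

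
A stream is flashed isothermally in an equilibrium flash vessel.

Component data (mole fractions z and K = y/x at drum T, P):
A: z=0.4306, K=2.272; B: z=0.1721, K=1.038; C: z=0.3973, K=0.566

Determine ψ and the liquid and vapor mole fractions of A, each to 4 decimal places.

ψ = 0.8394, x_A = 0.2083, y_A = 0.4732

Let ψ = V/F and solve Σ zᵢ(Kᵢ−1)/(1+ψ(Kᵢ−1)) = 0.
Check two-phase: ΣzᵢKᵢ = 1.3818 > 1 and Σzᵢ/Kᵢ = 1.0573 > 1, so g(0) = 0.3818 > 0 and g(1) = -0.0573 < 0.
Newton iteration, ψ⁰ = 0.56:
  ψ = 0.5600: g = 0.09849, g' = -0.3685 → ψ = 0.8273
  ψ = 0.8273: g = 0.00420, g' = -0.3478 → ψ = 0.8394
Converged at ψ = 0.8394.
Compositions from xᵢ = zᵢ/(1+ψ(Kᵢ−1)), yᵢ = Kᵢxᵢ:
  A: x = 0.2083, y = 0.4732
  B: x = 0.1668, y = 0.1731
  C: x = 0.6250, y = 0.3537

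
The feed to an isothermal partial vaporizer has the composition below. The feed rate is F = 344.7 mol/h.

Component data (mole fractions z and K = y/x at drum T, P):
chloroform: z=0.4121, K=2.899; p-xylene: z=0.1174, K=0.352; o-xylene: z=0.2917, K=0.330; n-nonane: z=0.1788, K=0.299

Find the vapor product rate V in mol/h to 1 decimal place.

Iterate (Newton) starting at ψ = 0.5:
  ψ = 0.5000: g = -0.19798, g' = -1.0033 → ψ = 0.3027
  ψ = 0.3027: g = -0.00193, g' = -1.0231 → ψ = 0.3008
Converged at ψ = 0.3008.
Then V = ψ·F = 0.3008·344.7 = 103.7 mol/h and L = F − V = 241.0 mol/h.

V = 103.7 mol/h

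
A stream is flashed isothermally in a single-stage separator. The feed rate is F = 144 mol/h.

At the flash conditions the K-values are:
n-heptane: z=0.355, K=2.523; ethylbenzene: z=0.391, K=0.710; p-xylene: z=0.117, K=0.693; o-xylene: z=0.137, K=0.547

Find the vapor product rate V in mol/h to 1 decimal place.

Material balance + equilibrium reduce to Σ zᵢ(Kᵢ−1)/(1+ψ(Kᵢ−1)) = 0.
Check two-phase: ΣzᵢKᵢ = 1.329 > 1 and Σzᵢ/Kᵢ = 1.111 > 1, so g(0) = 0.329 > 0 and g(1) = -0.111 < 0.
Iterate (Newton) starting at ψ = 0.5:
  ψ = 0.500: g = 0.0516, g' = -0.373 → ψ = 0.639
  ψ = 0.639: g = 0.0029, g' = -0.334 → ψ = 0.647
Converged at ψ = 0.647.
Then V = ψ·F = 0.6474·144 = 93.2 mol/h and L = F − V = 50.8 mol/h.

V = 93.2 mol/h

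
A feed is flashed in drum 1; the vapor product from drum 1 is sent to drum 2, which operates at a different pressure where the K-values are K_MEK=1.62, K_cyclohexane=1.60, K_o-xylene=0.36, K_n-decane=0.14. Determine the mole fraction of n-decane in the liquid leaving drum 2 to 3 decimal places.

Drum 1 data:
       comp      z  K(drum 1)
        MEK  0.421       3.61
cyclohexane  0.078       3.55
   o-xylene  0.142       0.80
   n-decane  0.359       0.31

x_n-decane (drum 2) = 0.278

Drum 1:
Iterate (Newton) starting at ψ₁ = 0.5:
  ψ₁ = 0.500: g = 0.1544, g' = -1.043 → ψ₁ = 0.648
  ψ₁ = 0.648: g = 0.0026, g' = -1.035 → ψ₁ = 0.651
Converged at ψ₁ = 0.651.
Drum-1 compositions:
  MEK: x = 0.156, y = 0.563
  cyclohexane: x = 0.029, y = 0.104
  o-xylene: x = 0.163, y = 0.131
  n-decane: x = 0.651, y = 0.202
Drum-2 feed = drum-1 vapor: z₂ = (0.5633, 0.1041, 0.1306, 0.2019).
Drum 2:
Newton–Raphson from ψ₂ = 0.49:
  ψ₂ = 0.490: g = -0.1057, g' = -0.709 → ψ₂ = 0.341
  ψ₂ = 0.341: g = -0.0124, g' = -0.560 → ψ₂ = 0.319
  ψ₂ = 0.319: g = -0.0002, g' = -0.545 → ψ₂ = 0.318
Converged at ψ₂ = 0.318.
  MEK: x = 0.470, y = 0.762
  cyclohexane: x = 0.087, y = 0.140
  o-xylene: x = 0.164, y = 0.059
  n-decane: x = 0.278, y = 0.039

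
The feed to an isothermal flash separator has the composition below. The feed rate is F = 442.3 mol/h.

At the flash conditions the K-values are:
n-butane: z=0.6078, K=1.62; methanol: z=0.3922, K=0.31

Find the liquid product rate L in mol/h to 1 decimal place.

L = 332.5 mol/h

Material balance + equilibrium reduce to Σ zᵢ(Kᵢ−1)/(1+ψ(Kᵢ−1)) = 0.
g(0) = ΣzᵢKᵢ − 1 = 0.1062 and g(1) = 1 − Σzᵢ/Kᵢ = -0.6403, so a root lies in (0, 1).
Newton–Raphson from ψ = 0.31:
  ψ = 0.3100: g = -0.02817, g' = -0.4665 → ψ = 0.2496
  ψ = 0.2496: g = -0.00060, g' = -0.4477 → ψ = 0.2483
Converged at ψ = 0.2483.
Then V = ψ·F = 0.2483·442.3 = 109.8 mol/h and L = F − V = 332.5 mol/h.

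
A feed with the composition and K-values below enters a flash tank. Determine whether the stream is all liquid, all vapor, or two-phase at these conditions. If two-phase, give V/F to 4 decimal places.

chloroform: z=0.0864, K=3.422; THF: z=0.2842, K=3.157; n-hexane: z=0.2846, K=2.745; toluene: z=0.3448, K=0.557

all vapor

ΣzᵢKᵢ = 2.1662; Σzᵢ/Kᵢ = 0.8380.
Since Σzᵢ/Kᵢ < 1 the mixture is above its dew point — single vapor phase.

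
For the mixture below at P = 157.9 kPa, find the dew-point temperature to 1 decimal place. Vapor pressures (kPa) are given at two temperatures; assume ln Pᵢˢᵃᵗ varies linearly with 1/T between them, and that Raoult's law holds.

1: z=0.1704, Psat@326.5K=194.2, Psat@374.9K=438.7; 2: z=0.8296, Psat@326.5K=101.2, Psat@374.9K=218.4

Dew-point temperature: Σzᵢ·P/Pᵢˢᵃᵗ(T) = 1. Interpolate ln Pᵢˢᵃᵗ = aᵢ + bᵢ/T.
  T = 326.5 K: ΣzᵢP/Pᵢˢᵃᵗ = 1.4330
  T = 374.9 K: ΣzᵢP/Pᵢˢᵃᵗ = 0.6611
  T = 350.7 K: ΣzᵢP/Pᵢˢᵃᵗ = 0.9477
  T = 338.6 K: ΣzᵢP/Pᵢˢᵃᵗ = 1.1567
  T = 344.6 K: ΣzᵢP/Pᵢˢᵃᵗ = 1.0460
  T = 347.6 K: ΣzᵢP/Pᵢˢᵃᵗ = 0.9960
  T = 346.1 K: ΣzᵢP/Pᵢˢᵃᵗ = 1.0206
Interpolating between 346.1 K and 347.6 K gives T ≈ 347.4 K.

T = 347.4 K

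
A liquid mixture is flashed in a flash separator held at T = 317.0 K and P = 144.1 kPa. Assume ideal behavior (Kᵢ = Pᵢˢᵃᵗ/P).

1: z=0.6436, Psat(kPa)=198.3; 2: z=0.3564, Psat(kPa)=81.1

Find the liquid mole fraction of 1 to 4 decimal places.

Raoult's law: Kᵢ = Pᵢˢᵃᵗ/P = Pᵢˢᵃᵗ/144.1.
  K_1 = 198.3/144.1 = 1.376128, K_2 = 81.1/144.1 = 0.562804
Material balance + equilibrium reduce to Σ zᵢ(Kᵢ−1)/(1+β(Kᵢ−1)) = 0.
Check two-phase: ΣzᵢKᵢ = 1.0863 > 1 and Σzᵢ/Kᵢ = 1.1009 > 1, so g(0) = 0.0863 > 0 and g(1) = -0.1009 < 0.
Binary case is linear: z₁(K₁−1)(1+β(K₂−1)) + z₂(K₂−1)(1+β(K₁−1)) = 0
⇒ β = [z₁(K₁−1)+z₂(K₂−1)] / [−(K₁−1)(K₂−1)] = 0.08626/0.16444 = 0.5246
Compositions from xᵢ = zᵢ/(1+β(Kᵢ−1)), yᵢ = Kᵢxᵢ:
  1: x = 0.5375, y = 0.7397
  2: x = 0.4625, y = 0.2603

x_1 = 0.5375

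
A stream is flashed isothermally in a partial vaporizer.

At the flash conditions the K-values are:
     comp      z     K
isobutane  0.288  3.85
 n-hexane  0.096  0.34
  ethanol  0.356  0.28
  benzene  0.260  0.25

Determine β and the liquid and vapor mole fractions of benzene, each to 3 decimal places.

Material balance + equilibrium reduce to Σ zᵢ(Kᵢ−1)/(1+β(Kᵢ−1)) = 0.
g(0) = ΣzᵢKᵢ − 1 = 0.306 and g(1) = 1 − Σzᵢ/Kᵢ = -1.669, so a root lies in (0, 1).
Iterate (Newton) starting at β = 0.5:
  β = 0.500: g = -0.4686, g' = -1.316 → β = 0.144
  β = 0.144: g = 0.0075, g' = -1.641 → β = 0.148
  β = 0.148: g = 0.0000, g' = -1.623 → β = 0.149
Converged at β = 0.149.
Compositions from xᵢ = zᵢ/(1+β(Kᵢ−1)), yᵢ = Kᵢxᵢ:
  isobutane: x = 0.202, y = 0.779
  n-hexane: x = 0.106, y = 0.036
  ethanol: x = 0.399, y = 0.112
  benzene: x = 0.293, y = 0.073

β = 0.149, x_benzene = 0.293, y_benzene = 0.073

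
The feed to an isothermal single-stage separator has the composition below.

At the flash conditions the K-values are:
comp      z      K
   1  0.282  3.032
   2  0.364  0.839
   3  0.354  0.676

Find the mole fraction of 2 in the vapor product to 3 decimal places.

y_2 = 0.350

Material balance + equilibrium reduce to Σ zᵢ(Kᵢ−1)/(1+ψ(Kᵢ−1)) = 0.
g(0) = ΣzᵢKᵢ − 1 = 0.400 and g(1) = 1 − Σzᵢ/Kᵢ = -0.051, so a root lies in (0, 1).
Iterate (Newton) starting at ψ = 0.5:
  ψ = 0.500: g = 0.0836, g' = -0.351 → ψ = 0.739
  ψ = 0.739: g = 0.0119, g' = -0.263 → ψ = 0.784
  ψ = 0.784: g = 0.0002, g' = -0.252 → ψ = 0.785
Converged at ψ = 0.785.
Compositions from xᵢ = zᵢ/(1+ψ(Kᵢ−1)), yᵢ = Kᵢxᵢ:
  1: x = 0.109, y = 0.330
  2: x = 0.417, y = 0.350
  3: x = 0.475, y = 0.321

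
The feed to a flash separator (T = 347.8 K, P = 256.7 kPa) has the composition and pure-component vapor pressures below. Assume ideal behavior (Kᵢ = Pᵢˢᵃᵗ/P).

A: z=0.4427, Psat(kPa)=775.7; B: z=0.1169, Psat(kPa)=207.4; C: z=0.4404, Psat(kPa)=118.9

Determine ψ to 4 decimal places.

ψ = 0.6469

Raoult's law: Kᵢ = Pᵢˢᵃᵗ/P = Pᵢˢᵃᵗ/256.7.
  K_A = 775.7/256.7 = 3.021815, K_B = 207.4/256.7 = 0.807947, K_C = 118.9/256.7 = 0.463187
Iterate (Newton) starting at ψ = 0.36:
  ψ = 0.3600: g = 0.20085, g' = -0.8061 → ψ = 0.6092
  ψ = 0.6092: g = 0.02437, g' = -0.6491 → ψ = 0.6467
  ψ = 0.6467: g = 0.00012, g' = -0.6433 → ψ = 0.6469
Converged at ψ = 0.6469.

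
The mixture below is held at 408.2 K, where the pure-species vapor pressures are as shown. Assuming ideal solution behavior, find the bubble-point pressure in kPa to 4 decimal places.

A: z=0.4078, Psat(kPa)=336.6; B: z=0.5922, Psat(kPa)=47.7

Pbub = 165.5134 kPa

At the bubble point ψ → 0, so ΣzᵢKᵢ = 1 with Kᵢ = Pᵢˢᵃᵗ/P ⇒ P = ΣzᵢPᵢˢᵃᵗ.
P = 0.4078·336.6 + 0.5922·47.7 = 165.5134 kPa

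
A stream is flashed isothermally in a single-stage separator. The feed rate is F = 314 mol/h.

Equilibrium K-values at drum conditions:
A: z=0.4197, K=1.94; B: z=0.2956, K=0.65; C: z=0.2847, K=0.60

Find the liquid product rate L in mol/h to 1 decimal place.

L = 156.3 mol/h

Material balance + equilibrium reduce to Σ zᵢ(Kᵢ−1)/(1+β(Kᵢ−1)) = 0.
Feasibility: ΣzᵢKᵢ = 1.1772, Σzᵢ/Kᵢ = 1.1456 — both > 1, two phases present.
Newton–Raphson from β = 0.5:
  β = 0.5000: g = 0.00062, g' = -0.2960 → β = 0.5021
Converged at β = 0.5021.
Then V = β·F = 0.5021·314 = 157.7 mol/h and L = F − V = 156.3 mol/h.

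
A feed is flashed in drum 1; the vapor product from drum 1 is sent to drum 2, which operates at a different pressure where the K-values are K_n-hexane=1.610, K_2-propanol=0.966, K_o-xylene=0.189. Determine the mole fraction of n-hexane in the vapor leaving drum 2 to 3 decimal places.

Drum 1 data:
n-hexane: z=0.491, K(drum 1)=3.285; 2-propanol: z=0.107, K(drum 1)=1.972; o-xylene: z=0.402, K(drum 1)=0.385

Drum 1:
Newton–Raphson from ψ₁ = 0.5:
  ψ₁ = 0.500: g = 0.2366, g' = -0.921 → ψ₁ = 0.757
  ψ₁ = 0.757: g = 0.0085, g' = -0.910 → ψ₁ = 0.766
Converged at ψ₁ = 0.766.
Drum-1 compositions:
  n-hexane: x = 0.179, y = 0.586
  2-propanol: x = 0.061, y = 0.121
  o-xylene: x = 0.760, y = 0.293
Drum-2 feed = drum-1 vapor: z₂ = (0.5864, 0.1209, 0.2927).
Drum 2:
Let ψ₂ = V/F and solve Σ zᵢ(Kᵢ−1)/(1+ψ₂(Kᵢ−1)) = 0.
g(0) = ΣzᵢKᵢ − 1 = 0.116 and g(1) = 1 − Σzᵢ/Kᵢ = -1.038, so a root lies in (0, 1).
Newton–Raphson from ψ₂ = 0.49:
  ψ₂ = 0.490: g = -0.1227, g' = -0.660 → ψ₂ = 0.304
  ψ₂ = 0.304: g = -0.0174, g' = -0.494 → ψ₂ = 0.269
  ψ₂ = 0.269: g = -0.0003, g' = -0.476 → ψ₂ = 0.268
Converged at ψ₂ = 0.268.
  n-hexane: x = 0.504, y = 0.811
  2-propanol: x = 0.122, y = 0.118
  o-xylene: x = 0.374, y = 0.071

y_n-hexane (drum 2) = 0.811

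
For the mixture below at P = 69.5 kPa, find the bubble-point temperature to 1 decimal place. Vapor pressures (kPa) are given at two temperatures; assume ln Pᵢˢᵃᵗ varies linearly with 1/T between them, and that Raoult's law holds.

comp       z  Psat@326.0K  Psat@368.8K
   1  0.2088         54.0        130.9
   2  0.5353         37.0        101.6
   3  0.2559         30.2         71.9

T = 351.1 K

Bubble-point temperature: ΣzᵢPᵢˢᵃᵗ(T) = P. Interpolate ln Pᵢˢᵃᵗ = aᵢ + bᵢ/T.
  T = 326.0 K: ΣzᵢPᵢˢᵃᵗ = 38.81 kPa
  T = 368.8 K: ΣzᵢPᵢˢᵃᵗ = 100.12 kPa
  T = 347.4 K: ΣzᵢPᵢˢᵃᵗ = 64.15 kPa
  T = 358.1 K: ΣzᵢPᵢˢᵃᵗ = 80.66 kPa
  T = 352.8 K: ΣzᵢPᵢˢᵃᵗ = 72.13 kPa
  T = 350.1 K: ΣzᵢPᵢˢᵃᵗ = 68.05 kPa
Interpolating between 350.1 K and 352.8 K gives T ≈ 351.1 K.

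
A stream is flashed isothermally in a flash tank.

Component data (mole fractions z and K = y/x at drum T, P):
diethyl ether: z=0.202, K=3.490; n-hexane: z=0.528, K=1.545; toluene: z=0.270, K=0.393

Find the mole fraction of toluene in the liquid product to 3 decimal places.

x_toluene = 0.580

Material balance + equilibrium reduce to Σ zᵢ(Kᵢ−1)/(1+ψ(Kᵢ−1)) = 0.
Check two-phase: ΣzᵢKᵢ = 1.627 > 1 and Σzᵢ/Kᵢ = 1.087 > 1, so g(0) = 0.627 > 0 and g(1) = -0.087 < 0.
Newton–Raphson from ψ = 0.5:
  ψ = 0.500: g = 0.2149, g' = -0.550 → ψ = 0.890
  ψ = 0.890: g = -0.0066, g' = -0.663 → ψ = 0.881
  ψ = 0.881: g = -0.0000, g' = -0.654 → ψ = 0.880
Converged at ψ = 0.880.
Compositions from xᵢ = zᵢ/(1+ψ(Kᵢ−1)), yᵢ = Kᵢxᵢ:
  diethyl ether: x = 0.063, y = 0.221
  n-hexane: x = 0.357, y = 0.551
  toluene: x = 0.580, y = 0.228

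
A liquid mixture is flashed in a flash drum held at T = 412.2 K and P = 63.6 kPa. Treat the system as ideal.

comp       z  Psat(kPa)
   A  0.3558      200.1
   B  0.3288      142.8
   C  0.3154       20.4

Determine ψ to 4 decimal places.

ψ = 0.8160

Raoult's law: Kᵢ = Pᵢˢᵃᵗ/P = Pᵢˢᵃᵗ/63.6.
  K_A = 200.1/63.6 = 3.146226, K_B = 142.8/63.6 = 2.245283, K_C = 20.4/63.6 = 0.320755
Let ψ = V/F and solve Σ zᵢ(Kᵢ−1)/(1+ψ(Kᵢ−1)) = 0.
g(0) = ΣzᵢKᵢ − 1 = 0.9588 and g(1) = 1 − Σzᵢ/Kᵢ = -0.2428, so a root lies in (0, 1).
Newton–Raphson from ψ = 0.66:
  ψ = 0.6600: g = 0.15243, g' = -0.9124 → ψ = 0.8271
  ψ = 0.8271: g = -0.01200, g' = -1.0943 → ψ = 0.8161
  ψ = 0.8161: g = -0.00011, g' = -1.0745 → ψ = 0.8160
Converged at ψ = 0.8160.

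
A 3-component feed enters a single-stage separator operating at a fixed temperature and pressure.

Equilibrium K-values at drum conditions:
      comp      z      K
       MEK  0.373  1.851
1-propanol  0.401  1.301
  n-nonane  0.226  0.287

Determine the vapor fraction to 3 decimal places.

ψ = 0.659

Rachford–Rice: g(ψ) = Σ zᵢ(Kᵢ−1)/(1+ψ(Kᵢ−1)) = 0.
g(0) = ΣzᵢKᵢ − 1 = 0.277 and g(1) = 1 − Σzᵢ/Kᵢ = -0.297, so a root lies in (0, 1).
Newton–Raphson from ψ = 0.49:
  ψ = 0.490: g = 0.0815, g' = -0.434 → ψ = 0.678
  ψ = 0.678: g = -0.0104, g' = -0.564 → ψ = 0.660
  ψ = 0.660: g = -0.0002, g' = -0.546 → ψ = 0.659
Converged at ψ = 0.659.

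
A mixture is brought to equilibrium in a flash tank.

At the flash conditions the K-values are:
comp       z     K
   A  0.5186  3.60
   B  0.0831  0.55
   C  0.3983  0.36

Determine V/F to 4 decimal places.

Rachford–Rice: g(V/F) = Σ zᵢ(Kᵢ−1)/(1+V/F(Kᵢ−1)) = 0.
Check two-phase: ΣzᵢKᵢ = 2.0561 > 1 and Σzᵢ/Kᵢ = 1.4015 > 1, so g(0) = 1.0561 > 0 and g(1) = -0.4015 < 0.
Iterate (Newton) starting at V/F = 0.53:
  V/F = 0.5300: g = 0.13214, g' = -1.0226 → V/F = 0.6592
  V/F = 0.6592: g = 0.00270, g' = -0.9981 → V/F = 0.6619
Converged at V/F = 0.6619.

V/F = 0.6619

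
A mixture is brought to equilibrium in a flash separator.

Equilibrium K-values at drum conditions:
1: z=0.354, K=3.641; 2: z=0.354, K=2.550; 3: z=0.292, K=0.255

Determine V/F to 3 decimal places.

Newton–Raphson from V/F = 0.5:
  V/F = 0.500: g = 0.3653, g' = -1.140 → V/F = 0.820
  V/F = 0.820: g = -0.0228, g' = -1.483 → V/F = 0.805
Converged at V/F = 0.805.

V/F = 0.805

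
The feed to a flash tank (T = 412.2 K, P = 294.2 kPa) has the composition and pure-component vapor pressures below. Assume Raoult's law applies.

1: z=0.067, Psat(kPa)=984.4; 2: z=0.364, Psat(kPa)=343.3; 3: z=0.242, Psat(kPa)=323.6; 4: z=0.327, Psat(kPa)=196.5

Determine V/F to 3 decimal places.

Raoult's law: Kᵢ = Pᵢˢᵃᵗ/P = Pᵢˢᵃᵗ/294.2.
  K_1 = 984.4/294.2 = 3.34602, K_2 = 343.3/294.2 = 1.16689, K_3 = 323.6/294.2 = 1.09993, K_4 = 196.5/294.2 = 0.66791
Newton–Raphson from V/F = 0.5:
  V/F = 0.500: g = 0.0212, g' = -0.141 → V/F = 0.651
  V/F = 0.651: g = 0.0012, g' = -0.127 → V/F = 0.660
Converged at V/F = 0.660.

V/F = 0.660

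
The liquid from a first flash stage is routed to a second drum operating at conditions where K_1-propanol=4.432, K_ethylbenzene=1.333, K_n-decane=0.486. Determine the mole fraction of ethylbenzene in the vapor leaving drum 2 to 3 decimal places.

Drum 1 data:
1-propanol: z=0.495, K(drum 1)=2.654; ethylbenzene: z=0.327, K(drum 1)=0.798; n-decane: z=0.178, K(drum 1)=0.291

y_ethylbenzene (drum 2) = 0.418

Drum 1:
Rachford–Rice: g(ψ₁) = Σ zᵢ(Kᵢ−1)/(1+ψ₁(Kᵢ−1)) = 0.
g(0) = ΣzᵢKᵢ − 1 = 0.626 and g(1) = 1 − Σzᵢ/Kᵢ = -0.208, so a root lies in (0, 1).
Newton–Raphson from ψ₁ = 0.4:
  ψ₁ = 0.400: g = 0.2447, g' = -0.681 → ψ₁ = 0.760
  ψ₁ = 0.760: g = 0.0114, g' = -0.705 → ψ₁ = 0.776
Converged at ψ₁ = 0.776.
Drum-1 compositions:
  1-propanol: x = 0.217, y = 0.576
  ethylbenzene: x = 0.388, y = 0.309
  n-decane: x = 0.395, y = 0.115
Drum-2 feed = drum-1 liquid: z₂ = (0.2168, 0.3877, 0.3954).
Drum 2:
Newton iteration, ψ₂⁰ = 0.5:
  ψ₂ = 0.500: g = 0.1112, g' = -0.567 → ψ₂ = 0.696
  ψ₂ = 0.696: g = 0.0080, g' = -0.504 → ψ₂ = 0.712
Converged at ψ₂ = 0.712.
  1-propanol: x = 0.063, y = 0.279
  ethylbenzene: x = 0.313, y = 0.418
  n-decane: x = 0.624, y = 0.303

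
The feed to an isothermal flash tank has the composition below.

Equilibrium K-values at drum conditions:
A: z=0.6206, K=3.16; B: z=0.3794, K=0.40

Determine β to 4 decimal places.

Let β = V/F and solve Σ zᵢ(Kᵢ−1)/(1+β(Kᵢ−1)) = 0.
Feasibility: ΣzᵢKᵢ = 2.1129, Σzᵢ/Kᵢ = 1.1449 — both > 1, two phases present.
Binary case is linear: z₁(K₁−1)(1+β(K₂−1)) + z₂(K₂−1)(1+β(K₁−1)) = 0
⇒ β = [z₁(K₁−1)+z₂(K₂−1)] / [−(K₁−1)(K₂−1)] = 1.11286/1.29600 = 0.8587

β = 0.8587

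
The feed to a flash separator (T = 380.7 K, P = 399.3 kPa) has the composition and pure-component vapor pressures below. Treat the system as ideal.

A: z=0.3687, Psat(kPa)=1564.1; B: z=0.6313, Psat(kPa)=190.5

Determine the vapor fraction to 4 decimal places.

Raoult's law: Kᵢ = Pᵢˢᵃᵗ/P = Pᵢˢᵃᵗ/399.3.
  K_A = 1564.1/399.3 = 3.917105, K_B = 190.5/399.3 = 0.477085
Rachford–Rice: g(ψ) = Σ zᵢ(Kᵢ−1)/(1+ψ(Kᵢ−1)) = 0.
Check two-phase: ΣzᵢKᵢ = 1.7454 > 1 and Σzᵢ/Kᵢ = 1.4174 > 1, so g(0) = 0.7454 > 0 and g(1) = -0.4174 < 0.
Binary case is linear: z₁(K₁−1)(1+ψ(K₂−1)) + z₂(K₂−1)(1+ψ(K₁−1)) = 0
⇒ ψ = [z₁(K₁−1)+z₂(K₂−1)] / [−(K₁−1)(K₂−1)] = 0.74542/1.52540 = 0.4887

ψ = 0.4887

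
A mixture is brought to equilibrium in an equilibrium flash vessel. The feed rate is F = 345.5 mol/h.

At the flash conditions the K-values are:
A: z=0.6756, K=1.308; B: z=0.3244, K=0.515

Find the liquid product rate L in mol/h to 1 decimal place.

Material balance + equilibrium reduce to Σ zᵢ(Kᵢ−1)/(1+V/F(Kᵢ−1)) = 0.
Feasibility: ΣzᵢKᵢ = 1.0508, Σzᵢ/Kᵢ = 1.1464 — both > 1, two phases present.
Binary case is linear: z₁(K₁−1)(1+V/F(K₂−1)) + z₂(K₂−1)(1+V/F(K₁−1)) = 0
⇒ V/F = [z₁(K₁−1)+z₂(K₂−1)] / [−(K₁−1)(K₂−1)] = 0.05075/0.14938 = 0.3397
Then V = V/F·F = 0.3397·345.5 = 117.4 mol/h and L = F − V = 228.1 mol/h.

L = 228.1 mol/h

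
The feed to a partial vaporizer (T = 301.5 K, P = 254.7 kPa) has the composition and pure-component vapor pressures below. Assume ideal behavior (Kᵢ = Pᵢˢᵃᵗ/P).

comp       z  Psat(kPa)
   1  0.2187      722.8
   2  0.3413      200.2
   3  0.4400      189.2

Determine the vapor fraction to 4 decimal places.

ψ = 0.4917

Raoult's law: Kᵢ = Pᵢˢᵃᵗ/P = Pᵢˢᵃᵗ/254.7.
  K_1 = 722.8/254.7 = 2.837848, K_2 = 200.2/254.7 = 0.786023, K_3 = 189.2/254.7 = 0.742835
Newton–Raphson from ψ = 0.5:
  ψ = 0.5000: g = -0.00217, g' = -0.2585 → ψ = 0.4916
  ψ = 0.4916: g = 0.00001, g' = -0.2615 → ψ = 0.4917
Converged at ψ = 0.4917.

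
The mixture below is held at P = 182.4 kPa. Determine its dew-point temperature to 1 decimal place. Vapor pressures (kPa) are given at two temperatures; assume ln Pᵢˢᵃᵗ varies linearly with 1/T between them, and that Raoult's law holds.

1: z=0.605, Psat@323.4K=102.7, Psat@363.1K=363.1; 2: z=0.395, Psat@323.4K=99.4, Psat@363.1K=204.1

Dew-point temperature: Σzᵢ·P/Pᵢˢᵃᵗ(T) = 1. Interpolate ln Pᵢˢᵃᵗ = aᵢ + bᵢ/T.
  T = 323.4 K: ΣzᵢP/Pᵢˢᵃᵗ = 1.7993
  T = 363.1 K: ΣzᵢP/Pᵢˢᵃᵗ = 0.6569
  T = 343.2 K: ΣzᵢP/Pᵢˢᵃᵗ = 1.0477
  T = 353.1 K: ΣzᵢP/Pᵢˢᵃᵗ = 0.8234
  T = 348.1 K: ΣzᵢP/Pᵢˢᵃᵗ = 0.9279
  T = 345.6 K: ΣzᵢP/Pᵢˢᵃᵗ = 0.9866
Interpolating between 343.2 K and 345.6 K gives T ≈ 345.1 K.

T = 345.1 K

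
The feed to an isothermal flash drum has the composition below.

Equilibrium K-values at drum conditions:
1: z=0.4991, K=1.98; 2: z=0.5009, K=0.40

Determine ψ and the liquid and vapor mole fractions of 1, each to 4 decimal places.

ψ = 0.3207, x_1 = 0.3797, y_1 = 0.7519

Rachford–Rice: g(ψ) = Σ zᵢ(Kᵢ−1)/(1+ψ(Kᵢ−1)) = 0.
Feasibility: ΣzᵢKᵢ = 1.1886, Σzᵢ/Kᵢ = 1.5043 — both > 1, two phases present.
Binary case is linear: z₁(K₁−1)(1+ψ(K₂−1)) + z₂(K₂−1)(1+ψ(K₁−1)) = 0
⇒ ψ = [z₁(K₁−1)+z₂(K₂−1)] / [−(K₁−1)(K₂−1)] = 0.18858/0.58800 = 0.3207
Compositions from xᵢ = zᵢ/(1+ψ(Kᵢ−1)), yᵢ = Kᵢxᵢ:
  1: x = 0.3797, y = 0.7519
  2: x = 0.6203, y = 0.2481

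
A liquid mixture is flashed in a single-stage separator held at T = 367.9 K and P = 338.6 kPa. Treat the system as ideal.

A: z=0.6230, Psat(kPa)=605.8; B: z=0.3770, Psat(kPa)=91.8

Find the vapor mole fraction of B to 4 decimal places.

Raoult's law: Kᵢ = Pᵢˢᵃᵗ/P = Pᵢˢᵃᵗ/338.6.
  K_A = 605.8/338.6 = 1.789132, K_B = 91.8/338.6 = 0.271116
Rachford–Rice: g(ψ) = Σ zᵢ(Kᵢ−1)/(1+ψ(Kᵢ−1)) = 0.
Check two-phase: ΣzᵢKᵢ = 1.2168 > 1 and Σzᵢ/Kᵢ = 1.7388 > 1, so g(0) = 0.2168 > 0 and g(1) = -0.7388 < 0.
Iterate (Newton) starting at ψ = 0.5:
  ψ = 0.5000: g = -0.07983, g' = -0.6953 → ψ = 0.3852
  ψ = 0.3852: g = -0.00503, g' = -0.6153 → ψ = 0.3770
Converged at ψ = 0.3770.
Compositions from xᵢ = zᵢ/(1+ψ(Kᵢ−1)), yᵢ = Kᵢxᵢ:
  A: x = 0.4802, y = 0.8591
  B: x = 0.5198, y = 0.1409

y_B = 0.1409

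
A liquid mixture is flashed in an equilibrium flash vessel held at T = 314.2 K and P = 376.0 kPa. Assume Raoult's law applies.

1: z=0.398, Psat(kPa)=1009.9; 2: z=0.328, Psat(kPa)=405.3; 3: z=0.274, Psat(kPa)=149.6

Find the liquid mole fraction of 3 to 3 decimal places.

x_3 = 0.520

Raoult's law: Kᵢ = Pᵢˢᵃᵗ/P = Pᵢˢᵃᵗ/376.0.
  K_1 = 1009.9/376.0 = 2.68590, K_2 = 405.3/376.0 = 1.07793, K_3 = 149.6/376.0 = 0.39787
Let ψ = V/F and solve Σ zᵢ(Kᵢ−1)/(1+ψ(Kᵢ−1)) = 0.
Check two-phase: ΣzᵢKᵢ = 1.532 > 1 and Σzᵢ/Kᵢ = 1.141 > 1, so g(0) = 0.532 > 0 and g(1) = -0.141 < 0.
Newton–Raphson from ψ = 0.41:
  ψ = 0.410: g = 0.2025, g' = -0.573 → ψ = 0.764
  ψ = 0.764: g = 0.0121, g' = -0.558 → ψ = 0.785
Converged at ψ = 0.785.
Compositions from xᵢ = zᵢ/(1+ψ(Kᵢ−1)), yᵢ = Kᵢxᵢ:
  1: x = 0.171, y = 0.460
  2: x = 0.309, y = 0.333
  3: x = 0.520, y = 0.207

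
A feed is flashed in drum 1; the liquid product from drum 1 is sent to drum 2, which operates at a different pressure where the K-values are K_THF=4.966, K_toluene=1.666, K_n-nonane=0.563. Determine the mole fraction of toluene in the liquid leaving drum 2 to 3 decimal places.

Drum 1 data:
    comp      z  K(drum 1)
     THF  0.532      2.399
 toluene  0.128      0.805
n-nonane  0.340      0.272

Drum 1:
Material balance + equilibrium reduce to Σ zᵢ(Kᵢ−1)/(1+ψ₁(Kᵢ−1)) = 0.
Check two-phase: ΣzᵢKᵢ = 1.472 > 1 and Σzᵢ/Kᵢ = 1.631 > 1, so g(0) = 0.472 > 0 and g(1) = -0.631 < 0.
Iterate (Newton) starting at ψ₁ = 0.6:
  ψ₁ = 0.600: g = -0.0631, g' = -0.882 → ψ₁ = 0.528
  ψ₁ = 0.528: g = -0.0022, g' = -0.826 → ψ₁ = 0.526
Converged at ψ₁ = 0.526.
Drum-1 compositions:
  THF: x = 0.307, y = 0.735
  toluene: x = 0.143, y = 0.115
  n-nonane: x = 0.551, y = 0.150
Drum-2 feed = drum-1 liquid: z₂ = (0.3065, 0.1426, 0.5509).
Drum 2:
Material balance + equilibrium reduce to Σ zᵢ(Kᵢ−1)/(1+ψ₂(Kᵢ−1)) = 0.
Check two-phase: ΣzᵢKᵢ = 2.070 > 1 and Σzᵢ/Kᵢ = 1.126 > 1, so g(0) = 1.070 > 0 and g(1) = -0.126 < 0.
Newton–Raphson from ψ₂ = 0.5:
  ψ₂ = 0.500: g = 0.1708, g' = -0.750 → ψ₂ = 0.728
  ψ₂ = 0.728: g = 0.0238, g' = -0.574 → ψ₂ = 0.769
  ψ₂ = 0.769: g = 0.0003, g' = -0.560 → ψ₂ = 0.770
Converged at ψ₂ = 0.770.
  THF: x = 0.076, y = 0.376
  toluene: x = 0.094, y = 0.157
  n-nonane: x = 0.830, y = 0.467

x_toluene (drum 2) = 0.094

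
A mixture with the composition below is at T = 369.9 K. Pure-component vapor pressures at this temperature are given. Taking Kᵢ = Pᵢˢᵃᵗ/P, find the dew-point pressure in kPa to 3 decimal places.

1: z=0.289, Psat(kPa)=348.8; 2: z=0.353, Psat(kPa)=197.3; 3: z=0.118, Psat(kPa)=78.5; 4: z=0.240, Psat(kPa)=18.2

Pdew = 57.778 kPa

At the dew point ψ → 1, so Σzᵢ/Kᵢ = 1 with Kᵢ = Pᵢˢᵃᵗ/P ⇒ 1/P = Σzᵢ/Pᵢˢᵃᵗ.
1/P = 0.289/348.8 + 0.353/197.3 + 0.118/78.5 + 0.240/18.2 = 0.017308 ⇒ P = 57.778 kPa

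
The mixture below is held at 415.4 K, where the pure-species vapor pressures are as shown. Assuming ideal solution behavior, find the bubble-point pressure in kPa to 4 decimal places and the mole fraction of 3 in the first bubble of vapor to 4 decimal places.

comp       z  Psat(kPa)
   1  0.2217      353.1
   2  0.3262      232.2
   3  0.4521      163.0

At the bubble point ψ → 0, so ΣzᵢKᵢ = 1 with Kᵢ = Pᵢˢᵃᵗ/P ⇒ P = ΣzᵢPᵢˢᵃᵗ.
P = 0.2217·353.1 + 0.3262·232.2 + 0.4521·163.0 = 227.7182 kPa
yᵢ = zᵢPᵢˢᵃᵗ/P ⇒ y_3 = 0.4521·163.0/227.7182 = 0.3236

Pbub = 227.7182 kPa, y_3 = 0.3236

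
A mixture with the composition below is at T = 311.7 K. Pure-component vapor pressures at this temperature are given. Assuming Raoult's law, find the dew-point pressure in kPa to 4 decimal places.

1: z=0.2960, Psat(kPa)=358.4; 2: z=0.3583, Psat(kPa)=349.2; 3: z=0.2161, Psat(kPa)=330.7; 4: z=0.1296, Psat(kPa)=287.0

Pdew = 338.1826 kPa

At the dew point ψ → 1, so Σzᵢ/Kᵢ = 1 with Kᵢ = Pᵢˢᵃᵗ/P ⇒ 1/P = Σzᵢ/Pᵢˢᵃᵗ.
1/P = 0.2960/358.4 + 0.3583/349.2 + 0.2161/330.7 + 0.1296/287.0 = 0.0029570 ⇒ P = 338.1826 kPa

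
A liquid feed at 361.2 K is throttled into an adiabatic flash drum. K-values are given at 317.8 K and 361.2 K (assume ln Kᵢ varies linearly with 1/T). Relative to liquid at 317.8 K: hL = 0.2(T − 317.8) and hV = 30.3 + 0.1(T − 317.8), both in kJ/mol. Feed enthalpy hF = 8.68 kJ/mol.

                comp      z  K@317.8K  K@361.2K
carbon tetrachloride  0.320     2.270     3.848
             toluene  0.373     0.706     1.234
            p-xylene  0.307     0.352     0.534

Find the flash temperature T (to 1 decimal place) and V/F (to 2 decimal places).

T = 322.3 K, V/F = 0.26

Adiabatic flash: solve Rachford–Rice at each trial T, then check hF = ψ·hV(T) + (1−ψ)·hL(T).
  T = 317.8 K: K = (2.270, 0.706, 0.352), RR gives ψ = 0.161, H_out = 4.889 kJ/mol
  T = 361.2 K: K = (3.848, 1.234, 0.534), RR gives ψ = 1.000, H_out = 34.640 kJ/mol
  T = 339.5 K: K = (3.006, 0.950, 0.439), RR gives ψ = 0.626, H_out = 21.961 kJ/mol
  T = 328.6 K: K = (2.623, 0.823, 0.395), RR gives ψ = 0.397, H_out = 13.753 kJ/mol
  T = 323.2 K: K = (2.443, 0.763, 0.373), RR gives ψ = 0.281, H_out = 9.451 kJ/mol
  T = 320.5 K: K = (2.356, 0.734, 0.362), RR gives ψ = 0.222, H_out = 7.211 kJ/mol
  T = 321.9 K: K = (2.401, 0.749, 0.368), RR gives ψ = 0.253, H_out = 8.381 kJ/mol
Linear interpolation between T = 321.9 (H_out = 8.381) and T = 323.2 (H_out = 9.451) on hF = 8.68 gives T ≈ 322.3 K, at which ψ = 0.26.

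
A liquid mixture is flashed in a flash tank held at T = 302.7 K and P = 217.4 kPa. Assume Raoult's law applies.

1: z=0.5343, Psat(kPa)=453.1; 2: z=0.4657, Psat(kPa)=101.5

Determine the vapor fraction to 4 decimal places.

Raoult's law: Kᵢ = Pᵢˢᵃᵗ/P = Pᵢˢᵃᵗ/217.4.
  K_1 = 453.1/217.4 = 2.084177, K_2 = 101.5/217.4 = 0.466881
Rachford–Rice: g(ψ) = Σ zᵢ(Kᵢ−1)/(1+ψ(Kᵢ−1)) = 0.
Feasibility: ΣzᵢKᵢ = 1.3310, Σzᵢ/Kᵢ = 1.2538 — both > 1, two phases present.
Binary case is linear: z₁(K₁−1)(1+ψ(K₂−1)) + z₂(K₂−1)(1+ψ(K₁−1)) = 0
⇒ ψ = [z₁(K₁−1)+z₂(K₂−1)] / [−(K₁−1)(K₂−1)] = 0.33100/0.57799 = 0.5727

ψ = 0.5727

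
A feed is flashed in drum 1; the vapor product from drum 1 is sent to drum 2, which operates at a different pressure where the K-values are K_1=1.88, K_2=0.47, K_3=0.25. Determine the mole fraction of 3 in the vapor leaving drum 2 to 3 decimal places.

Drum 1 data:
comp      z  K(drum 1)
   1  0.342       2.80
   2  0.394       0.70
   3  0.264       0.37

Drum 1:
Newton iteration, ψ₁⁰ = 0.63:
  ψ₁ = 0.630: g = -0.1330, g' = -0.585 → ψ₁ = 0.403
  ψ₁ = 0.403: g = -0.0004, g' = -0.606 → ψ₁ = 0.402
Converged at ψ₁ = 0.402.
Drum-1 compositions:
  1: x = 0.198, y = 0.556
  2: x = 0.448, y = 0.314
  3: x = 0.354, y = 0.131
Drum-2 feed = drum-1 vapor: z₂ = (0.5556, 0.3136, 0.1308).
Drum 2:
Rachford–Rice: g(ψ₂) = Σ zᵢ(Kᵢ−1)/(1+ψ₂(Kᵢ−1)) = 0.
g(0) = ΣzᵢKᵢ − 1 = 0.225 and g(1) = 1 − Σzᵢ/Kᵢ = -0.486, so a root lies in (0, 1).
Newton–Raphson from ψ₂ = 0.5:
  ψ₂ = 0.500: g = -0.0436, g' = -0.559 → ψ₂ = 0.422
  ψ₂ = 0.422: g = -0.0011, g' = -0.532 → ψ₂ = 0.420
Converged at ψ₂ = 0.420.
  1: x = 0.406, y = 0.763
  2: x = 0.403, y = 0.190
  3: x = 0.191, y = 0.048

y_3 (drum 2) = 0.048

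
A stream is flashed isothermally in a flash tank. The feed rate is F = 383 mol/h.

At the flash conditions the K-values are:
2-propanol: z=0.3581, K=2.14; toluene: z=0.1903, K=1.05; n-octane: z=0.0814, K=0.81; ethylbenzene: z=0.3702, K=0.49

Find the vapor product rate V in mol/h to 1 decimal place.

V = 190.2 mol/h

Newton–Raphson from ψ = 0.5:
  ψ = 0.5000: g = -0.00121, g' = -0.3663 → ψ = 0.4967
Converged at ψ = 0.4967.
Then V = ψ·F = 0.4967·383 = 190.2 mol/h and L = F − V = 192.8 mol/h.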